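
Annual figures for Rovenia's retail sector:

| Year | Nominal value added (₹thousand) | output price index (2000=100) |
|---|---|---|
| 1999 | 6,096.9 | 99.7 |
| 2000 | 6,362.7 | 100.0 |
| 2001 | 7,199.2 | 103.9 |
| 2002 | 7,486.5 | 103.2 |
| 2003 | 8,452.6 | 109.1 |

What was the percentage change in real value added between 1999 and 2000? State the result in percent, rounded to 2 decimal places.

4.05%

Real value added 1999 = 6096.9/0.997 = 6115.25.
Real value added 2000 = 6362.7/1.000 = 6362.70.
Change = 6362.70/6115.25 − 1 = 0.0405.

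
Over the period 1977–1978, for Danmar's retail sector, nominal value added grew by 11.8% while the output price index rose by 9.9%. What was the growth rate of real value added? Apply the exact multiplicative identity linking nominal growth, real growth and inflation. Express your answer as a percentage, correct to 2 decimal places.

(1 + g_nom) = (1 + g_real)(1 + π), so g_real = 1.1180 / 1.0990 − 1 = 0.01729.

1.73%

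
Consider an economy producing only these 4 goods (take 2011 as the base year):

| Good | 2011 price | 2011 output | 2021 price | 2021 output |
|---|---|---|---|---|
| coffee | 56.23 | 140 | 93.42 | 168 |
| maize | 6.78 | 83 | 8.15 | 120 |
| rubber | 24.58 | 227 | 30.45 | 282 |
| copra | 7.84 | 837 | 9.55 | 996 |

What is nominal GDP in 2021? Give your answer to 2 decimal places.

34771.26

Nominal GDP 2021 = Σ (p_2021 × q_2021) = 93.42·168 + 8.15·120 + 30.45·282 + 9.55·996 = 34771.26.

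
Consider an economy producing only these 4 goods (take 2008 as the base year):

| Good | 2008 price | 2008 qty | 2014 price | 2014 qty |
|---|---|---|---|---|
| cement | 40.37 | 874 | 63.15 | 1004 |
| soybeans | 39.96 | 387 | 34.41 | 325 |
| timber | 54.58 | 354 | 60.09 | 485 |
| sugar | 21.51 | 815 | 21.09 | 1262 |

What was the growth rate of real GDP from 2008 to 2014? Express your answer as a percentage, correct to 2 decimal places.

Real GDP 2008 = Nominal GDP 2008 = 40.37·874 + 39.96·387 + 54.58·354 + 21.51·815 = 87599.87.
Real GDP 2014 (at 2008 prices) = 40.37·1004 + 39.96·325 + 54.58·485 + 21.51·1262 = 107135.40.
Real growth = 107135.40/87599.87 − 1 = 0.2230.

22.30%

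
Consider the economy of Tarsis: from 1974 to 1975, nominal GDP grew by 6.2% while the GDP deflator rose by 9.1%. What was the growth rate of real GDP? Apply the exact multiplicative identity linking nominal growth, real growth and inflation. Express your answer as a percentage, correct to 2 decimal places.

-2.66%

(1 + g_nom) = (1 + g_real)(1 + π), so g_real = 1.0620 / 1.0910 − 1 = -0.02658.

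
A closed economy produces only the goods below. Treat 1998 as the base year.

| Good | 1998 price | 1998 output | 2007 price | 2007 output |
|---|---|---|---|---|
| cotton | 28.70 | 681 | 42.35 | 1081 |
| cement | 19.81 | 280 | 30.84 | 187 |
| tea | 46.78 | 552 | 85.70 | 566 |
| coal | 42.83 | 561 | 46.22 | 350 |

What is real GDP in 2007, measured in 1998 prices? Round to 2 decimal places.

Real GDP 2007 = Σ (p_1998 × q_2007) = 28.70·1081 + 19.81·187 + 46.78·566 + 42.83·350 = 76197.15.

76197.15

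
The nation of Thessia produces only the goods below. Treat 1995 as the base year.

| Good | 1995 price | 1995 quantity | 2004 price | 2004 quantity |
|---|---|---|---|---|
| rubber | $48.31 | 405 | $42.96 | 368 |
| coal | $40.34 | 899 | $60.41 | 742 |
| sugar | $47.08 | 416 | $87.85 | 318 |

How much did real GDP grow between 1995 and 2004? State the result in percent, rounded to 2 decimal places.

-16.89%

Real GDP 1995 = Nominal GDP 1995 = 48.31·405 + 40.34·899 + 47.08·416 = 75416.49.
Real GDP 2004 (at 1995 prices) = 48.31·368 + 40.34·742 + 47.08·318 = 62681.80.
Real growth = 62681.80/75416.49 − 1 = -0.1689.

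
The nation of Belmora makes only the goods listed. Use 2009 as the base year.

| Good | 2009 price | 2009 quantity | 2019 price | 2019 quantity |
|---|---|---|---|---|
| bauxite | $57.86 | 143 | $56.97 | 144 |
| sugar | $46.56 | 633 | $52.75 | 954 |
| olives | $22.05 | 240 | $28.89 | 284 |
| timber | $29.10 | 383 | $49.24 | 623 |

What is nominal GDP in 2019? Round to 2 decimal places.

$97408.46

Nominal GDP 2019 = Σ (p_2019 × q_2019) = 56.97·144 + 52.75·954 + 28.89·284 + 49.24·623 = 97408.46.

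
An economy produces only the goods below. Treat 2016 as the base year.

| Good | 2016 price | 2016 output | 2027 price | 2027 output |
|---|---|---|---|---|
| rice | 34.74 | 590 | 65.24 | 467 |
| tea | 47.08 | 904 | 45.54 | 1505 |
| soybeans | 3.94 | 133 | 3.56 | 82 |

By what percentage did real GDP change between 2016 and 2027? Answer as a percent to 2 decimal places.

37.47%

Real GDP 2016 = Nominal GDP 2016 = 34.74·590 + 47.08·904 + 3.94·133 = 63580.94.
Real GDP 2027 (at 2016 prices) = 34.74·467 + 47.08·1505 + 3.94·82 = 87402.06.
Real growth = 87402.06/63580.94 − 1 = 0.3747.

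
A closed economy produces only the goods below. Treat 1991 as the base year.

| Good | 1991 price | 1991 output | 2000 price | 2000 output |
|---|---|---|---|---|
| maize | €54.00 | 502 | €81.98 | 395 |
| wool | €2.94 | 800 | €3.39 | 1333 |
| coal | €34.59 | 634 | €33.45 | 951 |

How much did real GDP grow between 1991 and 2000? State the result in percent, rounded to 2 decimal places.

13.14%

Real GDP 1991 = Nominal GDP 1991 = 54.00·502 + 2.94·800 + 34.59·634 = 51390.06.
Real GDP 2000 (at 1991 prices) = 54.00·395 + 2.94·1333 + 34.59·951 = 58144.11.
Real growth = 58144.11/51390.06 − 1 = 0.1314.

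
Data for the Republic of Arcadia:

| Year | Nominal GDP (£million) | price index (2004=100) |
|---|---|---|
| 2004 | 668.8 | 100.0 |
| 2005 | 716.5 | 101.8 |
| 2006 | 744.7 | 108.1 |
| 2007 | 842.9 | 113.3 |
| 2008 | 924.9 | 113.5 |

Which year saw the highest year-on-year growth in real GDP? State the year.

2005: real = 716.5/1.018 = 703.83; growth vs 2004 (668.80) = 5.24%.
2006: real = 744.7/1.081 = 688.90; growth vs 2005 (703.83) = -2.12%.
2007: real = 842.9/1.133 = 743.95; growth vs 2006 (688.90) = 7.99%.
2008: real = 924.9/1.135 = 814.89; growth vs 2007 (743.95) = 9.54%.

2008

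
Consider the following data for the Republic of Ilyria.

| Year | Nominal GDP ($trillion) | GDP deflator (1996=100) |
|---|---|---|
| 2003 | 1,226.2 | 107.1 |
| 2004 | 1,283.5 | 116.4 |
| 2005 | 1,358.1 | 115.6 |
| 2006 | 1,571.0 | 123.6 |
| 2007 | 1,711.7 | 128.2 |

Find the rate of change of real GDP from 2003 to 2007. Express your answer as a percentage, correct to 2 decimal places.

16.62%

Real GDP 2003 = 1226.2/1.071 = 1144.91.
Real GDP 2007 = 1711.7/1.282 = 1335.18.
Change = 1335.18/1144.91 − 1 = 0.1662.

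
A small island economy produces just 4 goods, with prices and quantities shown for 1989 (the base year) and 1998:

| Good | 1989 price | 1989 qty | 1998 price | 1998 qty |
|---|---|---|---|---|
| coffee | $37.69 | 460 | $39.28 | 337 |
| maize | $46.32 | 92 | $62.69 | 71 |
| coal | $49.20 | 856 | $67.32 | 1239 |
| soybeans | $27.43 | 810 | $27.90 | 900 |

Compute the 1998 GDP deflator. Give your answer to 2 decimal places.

124.18

Nominal GDP 1998 = 39.28·337 + 62.69·71 + 67.32·1239 + 27.90·900 = 126207.83.
Real GDP 1998 (at 1989 prices) = 37.69·337 + 46.32·71 + 49.20·1239 + 27.43·900 = 101636.05.
Deflator = Nominal/Real × 100 = 126207.83/101636.05 × 100 = 124.176.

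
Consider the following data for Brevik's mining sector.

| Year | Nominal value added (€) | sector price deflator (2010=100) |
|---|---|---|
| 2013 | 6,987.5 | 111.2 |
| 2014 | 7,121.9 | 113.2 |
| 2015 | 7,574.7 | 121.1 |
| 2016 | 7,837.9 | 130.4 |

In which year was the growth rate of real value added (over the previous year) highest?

2014

2014: real = 7121.9/1.132 = 6291.43; growth vs 2013 (6283.72) = 0.12%.
2015: real = 7574.7/1.211 = 6254.91; growth vs 2014 (6291.43) = -0.58%.
2016: real = 7837.9/1.304 = 6010.66; growth vs 2015 (6254.91) = -3.90%.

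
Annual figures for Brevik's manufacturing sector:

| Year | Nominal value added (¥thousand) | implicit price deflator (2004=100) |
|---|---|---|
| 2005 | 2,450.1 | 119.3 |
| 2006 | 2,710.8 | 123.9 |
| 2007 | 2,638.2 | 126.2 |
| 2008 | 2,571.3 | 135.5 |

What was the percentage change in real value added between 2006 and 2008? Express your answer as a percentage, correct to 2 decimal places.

-13.27%

Real value added 2006 = 2710.8/1.239 = 2187.89.
Real value added 2008 = 2571.3/1.355 = 1897.64.
Change = 1897.64/2187.89 − 1 = -0.1327.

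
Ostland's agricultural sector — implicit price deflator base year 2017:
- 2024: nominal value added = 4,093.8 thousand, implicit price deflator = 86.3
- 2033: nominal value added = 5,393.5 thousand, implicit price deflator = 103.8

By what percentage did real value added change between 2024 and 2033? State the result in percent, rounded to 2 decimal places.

9.54%

Real value added 2024 = 4093.8 / 0.863 = 4743.68.
Real value added 2033 = 5393.5 / 1.038 = 5196.05.
Real growth = 5196.05 / 4743.68 − 1 = 0.0954.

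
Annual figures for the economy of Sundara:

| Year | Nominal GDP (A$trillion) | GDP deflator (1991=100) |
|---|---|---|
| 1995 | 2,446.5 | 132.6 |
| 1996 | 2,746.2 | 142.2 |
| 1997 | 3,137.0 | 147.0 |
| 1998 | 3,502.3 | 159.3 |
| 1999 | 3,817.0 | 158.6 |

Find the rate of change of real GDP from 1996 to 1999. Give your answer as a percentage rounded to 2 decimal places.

24.62%

Real GDP 1996 = 2746.2/1.422 = 1931.22.
Real GDP 1999 = 3817.0/1.586 = 2406.68.
Change = 2406.68/1931.22 − 1 = 0.2462.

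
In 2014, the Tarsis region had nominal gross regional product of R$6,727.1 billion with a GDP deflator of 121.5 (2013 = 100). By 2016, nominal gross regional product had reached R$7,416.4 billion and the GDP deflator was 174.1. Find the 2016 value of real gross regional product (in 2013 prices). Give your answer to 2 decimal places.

Real gross regional product = Nominal / (GDP deflator/100) = 7416.4 / 1.741 = 4259.85.

R$4,259.85 billion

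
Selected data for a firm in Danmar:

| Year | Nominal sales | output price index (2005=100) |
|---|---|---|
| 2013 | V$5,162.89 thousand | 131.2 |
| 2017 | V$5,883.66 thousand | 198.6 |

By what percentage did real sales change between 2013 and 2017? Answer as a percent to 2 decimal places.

-24.71%

Deflate each year: 2013 → 5162.89/1.312 = 3935.13; 2017 → 5883.66/1.986 = 2962.57.
So real sales changed by 2962.57/3935.13 − 1 = -0.2471, i.e. -24.71%.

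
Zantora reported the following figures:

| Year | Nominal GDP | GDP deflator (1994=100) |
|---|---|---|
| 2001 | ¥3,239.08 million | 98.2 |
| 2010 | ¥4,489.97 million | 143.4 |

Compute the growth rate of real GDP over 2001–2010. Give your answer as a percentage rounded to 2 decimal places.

-5.07%

Deflate each year: 2001 → 3239.08/0.982 = 3298.45; 2010 → 4489.97/1.434 = 3131.08.
So real GDP changed by 3131.08/3298.45 − 1 = -0.0507, i.e. -5.07%.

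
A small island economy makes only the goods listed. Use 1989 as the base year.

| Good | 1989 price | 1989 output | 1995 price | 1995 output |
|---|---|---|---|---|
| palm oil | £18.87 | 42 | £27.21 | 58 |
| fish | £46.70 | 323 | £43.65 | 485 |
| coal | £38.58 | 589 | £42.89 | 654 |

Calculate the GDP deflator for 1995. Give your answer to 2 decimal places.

103.72

Nominal GDP 1995 = 27.21·58 + 43.65·485 + 42.89·654 = 50798.49.
Real GDP 1995 (at 1989 prices) = 18.87·58 + 46.70·485 + 38.58·654 = 48975.28.
Deflator = Nominal/Real × 100 = 50798.49/48975.28 × 100 = 103.723.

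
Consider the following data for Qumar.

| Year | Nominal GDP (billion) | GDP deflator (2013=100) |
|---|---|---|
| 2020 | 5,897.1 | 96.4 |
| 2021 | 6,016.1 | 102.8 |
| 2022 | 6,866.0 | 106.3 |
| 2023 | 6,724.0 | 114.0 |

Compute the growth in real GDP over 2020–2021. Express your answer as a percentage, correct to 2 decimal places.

-4.33%

Real GDP 2020 = 5897.1/0.964 = 6117.32.
Real GDP 2021 = 6016.1/1.028 = 5852.24.
Change = 5852.24/6117.32 − 1 = -0.0433.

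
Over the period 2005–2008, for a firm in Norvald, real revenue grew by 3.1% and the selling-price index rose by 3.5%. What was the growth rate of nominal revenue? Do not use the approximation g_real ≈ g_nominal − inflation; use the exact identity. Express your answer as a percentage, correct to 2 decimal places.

6.71%

(1 + g_nom) = (1 + g_real)(1 + π) = 1.0310 × 1.0350 = 1.06709.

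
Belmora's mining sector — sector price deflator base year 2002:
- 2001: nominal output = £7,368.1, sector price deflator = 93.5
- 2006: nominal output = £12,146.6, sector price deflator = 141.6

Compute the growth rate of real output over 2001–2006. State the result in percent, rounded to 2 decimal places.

Real output 2001 = 7368.1 / 0.935 = 7880.32.
Real output 2006 = 12146.6 / 1.416 = 8578.11.
Real growth = 8578.11 / 7880.32 − 1 = 0.0885.

8.85%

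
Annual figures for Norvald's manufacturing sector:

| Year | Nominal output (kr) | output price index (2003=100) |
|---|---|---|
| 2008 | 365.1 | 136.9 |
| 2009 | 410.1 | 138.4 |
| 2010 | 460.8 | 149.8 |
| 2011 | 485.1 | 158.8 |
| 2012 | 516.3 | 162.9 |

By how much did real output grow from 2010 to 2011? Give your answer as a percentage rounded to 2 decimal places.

-0.69%

Real output 2010 = 460.8/1.498 = 307.61.
Real output 2011 = 485.1/1.588 = 305.48.
Change = 305.48/307.61 − 1 = -0.0069.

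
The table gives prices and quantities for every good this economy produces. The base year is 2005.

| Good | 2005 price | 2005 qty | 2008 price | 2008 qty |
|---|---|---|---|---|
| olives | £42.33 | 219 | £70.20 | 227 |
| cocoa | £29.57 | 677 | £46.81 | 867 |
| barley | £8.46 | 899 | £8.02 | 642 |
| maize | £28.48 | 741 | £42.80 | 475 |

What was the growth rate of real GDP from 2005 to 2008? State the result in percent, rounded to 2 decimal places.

-6.54%

Real GDP 2005 = Nominal GDP 2005 = 42.33·219 + 29.57·677 + 8.46·899 + 28.48·741 = 57998.38.
Real GDP 2008 (at 2005 prices) = 42.33·227 + 29.57·867 + 8.46·642 + 28.48·475 = 54205.42.
Real growth = 54205.42/57998.38 − 1 = -0.0654.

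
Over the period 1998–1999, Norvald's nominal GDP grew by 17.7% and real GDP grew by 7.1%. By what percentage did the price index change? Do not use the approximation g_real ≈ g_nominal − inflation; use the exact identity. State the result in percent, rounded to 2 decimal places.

(1 + g_nom) = (1 + g_real)(1 + π), so π = 1.1770 / 1.0710 − 1 = 0.09897.

9.90%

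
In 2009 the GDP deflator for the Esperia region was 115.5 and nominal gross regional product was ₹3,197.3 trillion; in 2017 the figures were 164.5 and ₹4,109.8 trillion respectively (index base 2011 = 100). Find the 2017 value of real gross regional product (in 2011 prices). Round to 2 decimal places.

Real gross regional product = Nominal / (GDP deflator/100) = 4109.8 / 1.645 = 2498.36.

₹2,498.36 trillion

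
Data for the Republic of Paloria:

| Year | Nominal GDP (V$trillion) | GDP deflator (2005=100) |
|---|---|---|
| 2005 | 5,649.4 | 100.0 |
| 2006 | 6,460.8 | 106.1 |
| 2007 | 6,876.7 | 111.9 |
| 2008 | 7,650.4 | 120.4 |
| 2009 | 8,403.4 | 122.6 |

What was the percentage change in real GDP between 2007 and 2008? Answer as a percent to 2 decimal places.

Real GDP 2007 = 6876.7/1.119 = 6145.40.
Real GDP 2008 = 7650.4/1.204 = 6354.15.
Change = 6354.15/6145.40 − 1 = 0.0340.

3.40%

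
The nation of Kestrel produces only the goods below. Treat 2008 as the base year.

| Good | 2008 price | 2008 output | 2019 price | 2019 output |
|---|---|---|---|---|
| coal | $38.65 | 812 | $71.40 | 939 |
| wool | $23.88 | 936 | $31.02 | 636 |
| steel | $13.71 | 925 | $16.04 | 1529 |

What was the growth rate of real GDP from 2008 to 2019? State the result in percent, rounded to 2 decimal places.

9.07%

Real GDP 2008 = Nominal GDP 2008 = 38.65·812 + 23.88·936 + 13.71·925 = 66417.23.
Real GDP 2019 (at 2008 prices) = 38.65·939 + 23.88·636 + 13.71·1529 = 72442.62.
Real growth = 72442.62/66417.23 − 1 = 0.0907.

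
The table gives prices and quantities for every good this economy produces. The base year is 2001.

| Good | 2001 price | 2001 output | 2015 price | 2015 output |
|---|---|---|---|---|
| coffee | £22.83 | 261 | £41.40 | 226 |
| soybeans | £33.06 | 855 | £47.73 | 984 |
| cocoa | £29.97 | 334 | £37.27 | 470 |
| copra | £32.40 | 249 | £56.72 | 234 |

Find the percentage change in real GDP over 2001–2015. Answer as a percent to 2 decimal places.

Real GDP 2001 = Nominal GDP 2001 = 22.83·261 + 33.06·855 + 29.97·334 + 32.40·249 = 52302.51.
Real GDP 2015 (at 2001 prices) = 22.83·226 + 33.06·984 + 29.97·470 + 32.40·234 = 59358.12.
Real growth = 59358.12/52302.51 − 1 = 0.1349.

13.49%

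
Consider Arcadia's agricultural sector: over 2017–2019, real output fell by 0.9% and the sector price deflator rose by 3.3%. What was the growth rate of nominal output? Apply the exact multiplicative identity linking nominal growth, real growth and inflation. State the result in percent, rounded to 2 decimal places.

2.37%

(1 + g_nom) = (1 + g_real)(1 + π) = 0.9910 × 1.0330 = 1.02370.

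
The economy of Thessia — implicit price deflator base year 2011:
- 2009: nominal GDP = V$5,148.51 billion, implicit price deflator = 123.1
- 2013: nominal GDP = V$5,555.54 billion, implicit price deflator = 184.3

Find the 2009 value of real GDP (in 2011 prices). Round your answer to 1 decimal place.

Real GDP = Nominal / (implicit price deflator/100) = 5148.51 / 1.231 = 4182.38.

V$4,182.4 billion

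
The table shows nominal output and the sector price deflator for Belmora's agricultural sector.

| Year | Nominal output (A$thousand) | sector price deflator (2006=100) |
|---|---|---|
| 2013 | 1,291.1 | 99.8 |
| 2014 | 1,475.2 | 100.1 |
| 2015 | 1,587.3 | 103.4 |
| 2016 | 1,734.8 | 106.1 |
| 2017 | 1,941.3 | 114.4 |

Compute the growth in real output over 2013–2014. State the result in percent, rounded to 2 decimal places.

13.92%

Real output 2013 = 1291.1/0.998 = 1293.69.
Real output 2014 = 1475.2/1.001 = 1473.73.
Change = 1473.73/1293.69 − 1 = 0.1392.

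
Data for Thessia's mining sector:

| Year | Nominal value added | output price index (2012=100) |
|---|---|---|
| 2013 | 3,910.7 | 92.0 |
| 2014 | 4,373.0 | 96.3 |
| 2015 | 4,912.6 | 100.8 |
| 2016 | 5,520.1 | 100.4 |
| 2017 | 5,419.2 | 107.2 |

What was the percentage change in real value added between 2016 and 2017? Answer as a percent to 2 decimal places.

Real value added 2016 = 5520.1/1.004 = 5498.11.
Real value added 2017 = 5419.2/1.072 = 5055.22.
Change = 5055.22/5498.11 − 1 = -0.0806.

-8.06%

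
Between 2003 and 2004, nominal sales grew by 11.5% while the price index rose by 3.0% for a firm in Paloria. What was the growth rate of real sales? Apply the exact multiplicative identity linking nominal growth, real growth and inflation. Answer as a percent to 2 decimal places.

(1 + g_nom) = (1 + g_real)(1 + π), so g_real = 1.1150 / 1.0300 − 1 = 0.08252.

8.25%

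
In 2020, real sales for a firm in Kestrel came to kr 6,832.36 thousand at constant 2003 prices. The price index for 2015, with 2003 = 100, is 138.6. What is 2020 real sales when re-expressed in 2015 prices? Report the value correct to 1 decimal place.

kr 9,469.7 thousand

Real sales in 2015 prices = Real sales in 2003 prices × (P_2015/P_2003) = 6832.36 × 1.386 = 9469.65.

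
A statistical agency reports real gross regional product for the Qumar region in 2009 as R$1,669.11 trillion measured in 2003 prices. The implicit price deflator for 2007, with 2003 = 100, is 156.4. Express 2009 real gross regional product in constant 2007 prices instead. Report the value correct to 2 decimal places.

Real gross regional product in 2007 prices = Real gross regional product in 2003 prices × (P_2007/P_2003) = 1669.11 × 1.564 = 2610.49.

R$2,610.49 trillion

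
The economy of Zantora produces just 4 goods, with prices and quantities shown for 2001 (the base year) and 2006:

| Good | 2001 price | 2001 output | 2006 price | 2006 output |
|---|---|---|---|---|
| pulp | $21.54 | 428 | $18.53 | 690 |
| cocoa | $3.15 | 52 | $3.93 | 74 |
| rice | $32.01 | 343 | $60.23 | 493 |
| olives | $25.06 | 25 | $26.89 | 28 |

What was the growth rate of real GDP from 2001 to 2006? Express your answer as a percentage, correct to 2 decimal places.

50.45%

Real GDP 2001 = Nominal GDP 2001 = 21.54·428 + 3.15·52 + 32.01·343 + 25.06·25 = 20988.85.
Real GDP 2006 (at 2001 prices) = 21.54·690 + 3.15·74 + 32.01·493 + 25.06·28 = 31578.31.
Real growth = 31578.31/20988.85 − 1 = 0.5045.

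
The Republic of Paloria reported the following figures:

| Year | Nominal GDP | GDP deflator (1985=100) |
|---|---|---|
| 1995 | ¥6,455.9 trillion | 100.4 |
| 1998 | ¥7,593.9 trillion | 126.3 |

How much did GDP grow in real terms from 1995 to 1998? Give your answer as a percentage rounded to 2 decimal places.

-6.49%

Deflate each year: 1995 → 6455.9/1.004 = 6430.18; 1998 → 7593.9/1.263 = 6012.59.
So real GDP changed by 6012.59/6430.18 − 1 = -0.0649, i.e. -6.49%.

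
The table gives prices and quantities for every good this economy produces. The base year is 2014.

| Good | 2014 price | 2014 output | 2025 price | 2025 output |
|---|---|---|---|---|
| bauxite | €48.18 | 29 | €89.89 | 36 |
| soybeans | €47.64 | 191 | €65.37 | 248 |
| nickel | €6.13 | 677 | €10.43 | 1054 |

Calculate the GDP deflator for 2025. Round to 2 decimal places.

152.13

Nominal GDP 2025 = 89.89·36 + 65.37·248 + 10.43·1054 = 30441.02.
Real GDP 2025 (at 2014 prices) = 48.18·36 + 47.64·248 + 6.13·1054 = 20010.22.
Deflator = Nominal/Real × 100 = 30441.02/20010.22 × 100 = 152.127.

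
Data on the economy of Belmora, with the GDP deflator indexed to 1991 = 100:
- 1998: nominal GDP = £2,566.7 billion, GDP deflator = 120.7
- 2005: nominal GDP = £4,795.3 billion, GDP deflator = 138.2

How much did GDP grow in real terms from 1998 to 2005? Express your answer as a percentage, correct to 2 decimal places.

Real GDP 1998 = 2566.7 / 1.207 = 2126.51.
Real GDP 2005 = 4795.3 / 1.382 = 3469.83.
Real growth = 3469.83 / 2126.51 − 1 = 0.6317.

63.17%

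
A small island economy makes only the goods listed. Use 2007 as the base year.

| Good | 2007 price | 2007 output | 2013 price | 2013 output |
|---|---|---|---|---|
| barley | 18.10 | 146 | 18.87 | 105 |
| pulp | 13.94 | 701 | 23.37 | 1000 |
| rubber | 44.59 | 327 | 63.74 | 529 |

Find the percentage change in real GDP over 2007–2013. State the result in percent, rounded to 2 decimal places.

Real GDP 2007 = Nominal GDP 2007 = 18.10·146 + 13.94·701 + 44.59·327 = 26995.47.
Real GDP 2013 (at 2007 prices) = 18.10·105 + 13.94·1000 + 44.59·529 = 39428.61.
Real growth = 39428.61/26995.47 − 1 = 0.4606.

46.06%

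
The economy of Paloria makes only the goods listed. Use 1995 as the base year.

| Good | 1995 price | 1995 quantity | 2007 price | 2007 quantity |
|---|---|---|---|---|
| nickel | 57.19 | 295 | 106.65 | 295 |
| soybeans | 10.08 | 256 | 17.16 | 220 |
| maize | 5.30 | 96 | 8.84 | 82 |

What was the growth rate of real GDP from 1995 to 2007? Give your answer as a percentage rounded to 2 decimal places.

-2.19%

Real GDP 1995 = Nominal GDP 1995 = 57.19·295 + 10.08·256 + 5.30·96 = 19960.33.
Real GDP 2007 (at 1995 prices) = 57.19·295 + 10.08·220 + 5.30·82 = 19523.25.
Real growth = 19523.25/19960.33 − 1 = -0.0219.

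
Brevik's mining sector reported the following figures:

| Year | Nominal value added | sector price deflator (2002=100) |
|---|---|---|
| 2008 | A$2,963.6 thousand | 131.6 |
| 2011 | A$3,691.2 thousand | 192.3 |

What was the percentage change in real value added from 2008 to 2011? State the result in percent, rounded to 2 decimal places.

-14.76%

Real value added 2008 = 2963.6 / 1.316 = 2251.98.
Real value added 2011 = 3691.2 / 1.923 = 1919.50.
Real growth = 1919.50 / 2251.98 − 1 = -0.1476.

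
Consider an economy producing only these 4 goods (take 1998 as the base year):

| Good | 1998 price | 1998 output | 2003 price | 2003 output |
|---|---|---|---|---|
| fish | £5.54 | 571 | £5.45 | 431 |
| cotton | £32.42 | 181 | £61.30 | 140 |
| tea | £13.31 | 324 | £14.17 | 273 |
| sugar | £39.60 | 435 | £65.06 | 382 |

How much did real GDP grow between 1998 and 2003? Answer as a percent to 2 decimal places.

-15.97%

Real GDP 1998 = Nominal GDP 1998 = 5.54·571 + 32.42·181 + 13.31·324 + 39.60·435 = 30569.80.
Real GDP 2003 (at 1998 prices) = 5.54·431 + 32.42·140 + 13.31·273 + 39.60·382 = 25687.37.
Real growth = 25687.37/30569.80 − 1 = -0.1597.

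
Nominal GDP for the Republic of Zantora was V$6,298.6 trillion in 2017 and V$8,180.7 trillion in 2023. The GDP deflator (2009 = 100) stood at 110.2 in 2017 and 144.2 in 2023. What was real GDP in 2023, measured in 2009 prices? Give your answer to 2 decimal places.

Real GDP = Nominal / (GDP deflator/100) = 8180.7 / 1.442 = 5673.16.

V$5,673.16 trillion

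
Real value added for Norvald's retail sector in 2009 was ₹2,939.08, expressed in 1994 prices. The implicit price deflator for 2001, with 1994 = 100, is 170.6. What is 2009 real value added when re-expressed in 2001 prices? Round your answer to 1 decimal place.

₹5,014.1

Real value added in 2001 prices = Real value added in 1994 prices × (P_2001/P_1994) = 2939.08 × 1.706 = 5014.07.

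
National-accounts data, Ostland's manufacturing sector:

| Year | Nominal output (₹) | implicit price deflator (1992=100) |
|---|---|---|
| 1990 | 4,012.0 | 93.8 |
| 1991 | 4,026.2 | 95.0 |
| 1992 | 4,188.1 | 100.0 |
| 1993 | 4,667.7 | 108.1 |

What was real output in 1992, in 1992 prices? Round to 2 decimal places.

₹4,188.10

Real output 1992 = 4188.1 / 1.000 = 4188.10.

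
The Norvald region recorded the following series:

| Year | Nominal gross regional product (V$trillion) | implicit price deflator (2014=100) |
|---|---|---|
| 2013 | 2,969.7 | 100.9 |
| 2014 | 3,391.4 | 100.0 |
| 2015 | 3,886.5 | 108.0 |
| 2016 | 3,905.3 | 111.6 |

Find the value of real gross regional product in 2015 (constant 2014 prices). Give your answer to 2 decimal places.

Real gross regional product 2015 = 3886.5 / 1.080 = 3598.61.

V$3,598.61 trillion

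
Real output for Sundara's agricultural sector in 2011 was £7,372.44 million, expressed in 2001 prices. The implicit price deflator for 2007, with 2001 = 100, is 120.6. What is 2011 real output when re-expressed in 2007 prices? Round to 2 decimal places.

Real output in 2007 prices = Real output in 2001 prices × (P_2007/P_2001) = 7372.44 × 1.206 = 8891.16.

£8,891.16 million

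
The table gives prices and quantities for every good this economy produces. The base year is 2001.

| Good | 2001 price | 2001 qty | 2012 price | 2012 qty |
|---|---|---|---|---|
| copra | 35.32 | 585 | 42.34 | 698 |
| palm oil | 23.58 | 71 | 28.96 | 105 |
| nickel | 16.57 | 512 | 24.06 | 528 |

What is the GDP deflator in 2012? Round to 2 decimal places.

126.25

Nominal GDP 2012 = 42.34·698 + 28.96·105 + 24.06·528 = 45297.80.
Real GDP 2012 (at 2001 prices) = 35.32·698 + 23.58·105 + 16.57·528 = 35878.22.
Deflator = Nominal/Real × 100 = 45297.80/35878.22 × 100 = 126.254.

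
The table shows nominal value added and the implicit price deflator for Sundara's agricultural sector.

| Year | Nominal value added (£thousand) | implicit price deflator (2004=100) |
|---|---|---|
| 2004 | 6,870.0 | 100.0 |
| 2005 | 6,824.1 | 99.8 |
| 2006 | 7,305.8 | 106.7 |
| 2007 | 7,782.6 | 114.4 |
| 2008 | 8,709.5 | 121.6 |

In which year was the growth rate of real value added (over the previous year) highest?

2005: real = 6824.1/0.998 = 6837.78; growth vs 2004 (6870.00) = -0.47%.
2006: real = 7305.8/1.067 = 6847.05; growth vs 2005 (6837.78) = 0.14%.
2007: real = 7782.6/1.144 = 6802.97; growth vs 2006 (6847.05) = -0.64%.
2008: real = 8709.5/1.216 = 7162.42; growth vs 2007 (6802.97) = 5.28%.

2008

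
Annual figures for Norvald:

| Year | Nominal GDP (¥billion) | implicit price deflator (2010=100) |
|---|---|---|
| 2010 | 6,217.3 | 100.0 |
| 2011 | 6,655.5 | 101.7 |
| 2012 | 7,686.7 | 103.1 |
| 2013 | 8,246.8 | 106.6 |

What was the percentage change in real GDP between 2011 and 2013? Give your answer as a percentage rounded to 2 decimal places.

Real GDP 2011 = 6655.5/1.017 = 6544.25.
Real GDP 2013 = 8246.8/1.066 = 7736.21.
Change = 7736.21/6544.25 − 1 = 0.1821.

18.21%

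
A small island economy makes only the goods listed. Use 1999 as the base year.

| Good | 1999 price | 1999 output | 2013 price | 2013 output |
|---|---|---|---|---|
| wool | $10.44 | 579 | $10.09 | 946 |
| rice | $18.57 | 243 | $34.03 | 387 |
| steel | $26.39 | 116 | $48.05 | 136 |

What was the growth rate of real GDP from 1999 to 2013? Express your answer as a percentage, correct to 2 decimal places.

Real GDP 1999 = Nominal GDP 1999 = 10.44·579 + 18.57·243 + 26.39·116 = 13618.51.
Real GDP 2013 (at 1999 prices) = 10.44·946 + 18.57·387 + 26.39·136 = 20651.87.
Real growth = 20651.87/13618.51 − 1 = 0.5165.

51.65%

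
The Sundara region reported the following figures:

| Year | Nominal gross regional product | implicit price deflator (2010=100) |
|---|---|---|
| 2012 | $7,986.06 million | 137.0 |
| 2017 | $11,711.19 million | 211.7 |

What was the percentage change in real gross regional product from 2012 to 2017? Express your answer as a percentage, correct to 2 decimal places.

-5.10%

Deflate each year: 2012 → 7986.06/1.370 = 5829.24; 2017 → 11711.19/2.117 = 5531.97.
So real gross regional product changed by 5531.97/5829.24 − 1 = -0.0510, i.e. -5.10%.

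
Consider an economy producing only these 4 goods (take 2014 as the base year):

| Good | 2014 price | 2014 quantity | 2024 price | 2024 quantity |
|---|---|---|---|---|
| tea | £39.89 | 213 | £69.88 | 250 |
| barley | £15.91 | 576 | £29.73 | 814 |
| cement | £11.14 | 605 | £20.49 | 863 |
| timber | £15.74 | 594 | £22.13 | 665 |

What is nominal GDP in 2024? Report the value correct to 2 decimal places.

£74069.54

Nominal GDP 2024 = Σ (p_2024 × q_2024) = 69.88·250 + 29.73·814 + 20.49·863 + 22.13·665 = 74069.54.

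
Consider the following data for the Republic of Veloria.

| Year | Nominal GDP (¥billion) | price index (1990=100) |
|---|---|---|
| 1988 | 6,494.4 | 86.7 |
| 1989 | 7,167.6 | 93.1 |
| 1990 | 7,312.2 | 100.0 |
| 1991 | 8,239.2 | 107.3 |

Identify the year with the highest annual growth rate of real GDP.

1991

1989: real = 7167.6/0.931 = 7698.82; growth vs 1988 (7490.66) = 2.78%.
1990: real = 7312.2/1.000 = 7312.20; growth vs 1989 (7698.82) = -5.02%.
1991: real = 8239.2/1.073 = 7678.66; growth vs 1990 (7312.20) = 5.01%.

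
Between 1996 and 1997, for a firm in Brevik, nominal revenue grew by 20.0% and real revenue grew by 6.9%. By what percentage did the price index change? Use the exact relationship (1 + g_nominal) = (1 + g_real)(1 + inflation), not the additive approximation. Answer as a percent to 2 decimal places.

(1 + g_nom) = (1 + g_real)(1 + π), so π = 1.2000 / 1.0690 − 1 = 0.12254.

12.25%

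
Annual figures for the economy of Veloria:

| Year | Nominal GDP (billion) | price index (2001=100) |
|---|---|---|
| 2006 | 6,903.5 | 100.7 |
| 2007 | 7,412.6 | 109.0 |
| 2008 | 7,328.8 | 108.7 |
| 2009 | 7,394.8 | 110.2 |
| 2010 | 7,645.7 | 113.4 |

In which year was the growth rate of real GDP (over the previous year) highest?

2007: real = 7412.6/1.090 = 6800.55; growth vs 2006 (6855.51) = -0.80%.
2008: real = 7328.8/1.087 = 6742.23; growth vs 2007 (6800.55) = -0.86%.
2009: real = 7394.8/1.102 = 6710.34; growth vs 2008 (6742.23) = -0.47%.
2010: real = 7645.7/1.134 = 6742.24; growth vs 2009 (6710.34) = 0.48%.

2010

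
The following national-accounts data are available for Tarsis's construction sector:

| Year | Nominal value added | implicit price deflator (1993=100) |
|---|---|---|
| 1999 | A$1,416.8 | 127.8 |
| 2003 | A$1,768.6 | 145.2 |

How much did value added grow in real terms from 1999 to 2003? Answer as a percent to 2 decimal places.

9.87%

Deflate each year: 1999 → 1416.8/1.278 = 1108.61; 2003 → 1768.6/1.452 = 1218.04.
So real value added changed by 1218.04/1108.61 − 1 = 0.0987, i.e. 9.87%.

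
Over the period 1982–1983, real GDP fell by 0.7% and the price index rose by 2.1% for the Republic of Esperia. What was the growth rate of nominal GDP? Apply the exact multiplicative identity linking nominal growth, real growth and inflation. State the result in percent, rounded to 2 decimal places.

1.39%

(1 + g_nom) = (1 + g_real)(1 + π) = 0.9930 × 1.0210 = 1.01385.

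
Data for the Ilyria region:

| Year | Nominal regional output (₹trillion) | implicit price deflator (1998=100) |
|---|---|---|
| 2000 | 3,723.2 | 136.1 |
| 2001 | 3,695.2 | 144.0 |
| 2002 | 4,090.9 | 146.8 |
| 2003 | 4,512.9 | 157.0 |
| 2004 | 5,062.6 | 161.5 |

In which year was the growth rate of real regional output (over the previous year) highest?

2004

2001: real = 3695.2/1.440 = 2566.11; growth vs 2000 (2735.64) = -6.20%.
2002: real = 4090.9/1.468 = 2786.72; growth vs 2001 (2566.11) = 8.60%.
2003: real = 4512.9/1.570 = 2874.46; growth vs 2002 (2786.72) = 3.15%.
2004: real = 5062.6/1.615 = 3134.74; growth vs 2003 (2874.46) = 9.05%.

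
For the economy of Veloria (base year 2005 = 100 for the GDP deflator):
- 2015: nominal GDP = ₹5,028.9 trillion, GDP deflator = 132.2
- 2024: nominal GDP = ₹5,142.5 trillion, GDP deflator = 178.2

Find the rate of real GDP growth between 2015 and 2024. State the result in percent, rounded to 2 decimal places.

-24.14%

Deflate each year: 2015 → 5028.9/1.322 = 3804.01; 2024 → 5142.5/1.782 = 2885.80.
So real GDP changed by 2885.80/3804.01 − 1 = -0.2414, i.e. -24.14%.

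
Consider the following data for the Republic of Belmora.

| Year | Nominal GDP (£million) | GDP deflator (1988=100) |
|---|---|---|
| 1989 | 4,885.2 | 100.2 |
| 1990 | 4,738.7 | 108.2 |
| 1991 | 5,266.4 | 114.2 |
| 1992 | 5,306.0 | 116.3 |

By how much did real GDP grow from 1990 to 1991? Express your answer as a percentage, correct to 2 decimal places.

Real GDP 1990 = 4738.7/1.082 = 4379.57.
Real GDP 1991 = 5266.4/1.142 = 4611.56.
Change = 4611.56/4379.57 − 1 = 0.0530.

5.30%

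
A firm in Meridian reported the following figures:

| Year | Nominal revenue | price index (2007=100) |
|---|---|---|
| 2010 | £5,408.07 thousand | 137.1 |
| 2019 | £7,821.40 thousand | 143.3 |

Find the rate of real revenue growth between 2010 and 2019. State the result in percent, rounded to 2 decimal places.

38.37%

Deflate each year: 2010 → 5408.07/1.371 = 3944.62; 2019 → 7821.40/1.433 = 5458.06.
So real revenue changed by 5458.06/3944.62 − 1 = 0.3837, i.e. 38.37%.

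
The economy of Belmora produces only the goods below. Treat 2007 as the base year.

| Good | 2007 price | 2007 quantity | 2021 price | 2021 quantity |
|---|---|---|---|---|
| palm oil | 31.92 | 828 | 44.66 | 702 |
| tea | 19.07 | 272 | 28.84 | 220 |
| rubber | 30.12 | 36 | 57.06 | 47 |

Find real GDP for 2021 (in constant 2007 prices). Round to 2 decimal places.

28018.88

Real GDP 2021 = Σ (p_2007 × q_2021) = 31.92·702 + 19.07·220 + 30.12·47 = 28018.88.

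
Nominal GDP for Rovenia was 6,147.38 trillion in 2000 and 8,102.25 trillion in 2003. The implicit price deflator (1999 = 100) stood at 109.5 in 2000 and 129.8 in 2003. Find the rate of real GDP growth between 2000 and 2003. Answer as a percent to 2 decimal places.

Deflate each year: 2000 → 6147.38/1.095 = 5614.05; 2003 → 8102.25/1.298 = 6242.10.
So real GDP changed by 6242.10/5614.05 − 1 = 0.1119, i.e. 11.19%.

11.19%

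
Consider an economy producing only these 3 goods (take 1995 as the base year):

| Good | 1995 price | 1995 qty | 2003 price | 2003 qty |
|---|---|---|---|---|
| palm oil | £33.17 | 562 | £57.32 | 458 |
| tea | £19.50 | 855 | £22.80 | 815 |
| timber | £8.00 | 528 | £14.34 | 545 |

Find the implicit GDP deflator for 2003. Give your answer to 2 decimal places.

148.54

Nominal GDP 2003 = 57.32·458 + 22.80·815 + 14.34·545 = 52649.86.
Real GDP 2003 (at 1995 prices) = 33.17·458 + 19.50·815 + 8.00·545 = 35444.36.
Deflator = Nominal/Real × 100 = 52649.86/35444.36 × 100 = 148.542.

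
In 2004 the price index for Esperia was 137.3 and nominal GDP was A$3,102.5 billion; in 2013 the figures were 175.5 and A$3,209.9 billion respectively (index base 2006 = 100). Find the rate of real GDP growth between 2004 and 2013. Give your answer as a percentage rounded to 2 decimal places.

Deflate each year: 2004 → 3102.5/1.373 = 2259.65; 2013 → 3209.9/1.755 = 1829.00.
So real GDP changed by 1829.00/2259.65 − 1 = -0.1906, i.e. -19.06%.

-19.06%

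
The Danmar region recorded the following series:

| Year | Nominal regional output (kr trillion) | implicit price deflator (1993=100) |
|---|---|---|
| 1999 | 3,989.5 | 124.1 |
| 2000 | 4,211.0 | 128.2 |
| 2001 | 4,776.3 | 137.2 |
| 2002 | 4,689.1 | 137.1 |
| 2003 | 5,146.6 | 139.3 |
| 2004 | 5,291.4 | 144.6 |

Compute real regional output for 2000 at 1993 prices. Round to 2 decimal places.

kr 3,284.71 trillion

Real regional output 2000 = 4211.0 / 1.282 = 3284.71.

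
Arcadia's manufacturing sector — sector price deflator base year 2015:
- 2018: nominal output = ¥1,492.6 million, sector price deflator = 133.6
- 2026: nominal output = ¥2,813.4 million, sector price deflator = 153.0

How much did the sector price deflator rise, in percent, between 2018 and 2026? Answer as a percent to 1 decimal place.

14.5%

Price-level change = 153.0 / 133.6 − 1 = 0.1452.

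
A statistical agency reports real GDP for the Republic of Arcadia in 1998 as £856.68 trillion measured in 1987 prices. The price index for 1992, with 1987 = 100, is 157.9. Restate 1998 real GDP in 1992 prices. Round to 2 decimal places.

£1,352.70 trillion

Real GDP in 1992 prices = Real GDP in 1987 prices × (P_1992/P_1987) = 856.68 × 1.579 = 1352.70.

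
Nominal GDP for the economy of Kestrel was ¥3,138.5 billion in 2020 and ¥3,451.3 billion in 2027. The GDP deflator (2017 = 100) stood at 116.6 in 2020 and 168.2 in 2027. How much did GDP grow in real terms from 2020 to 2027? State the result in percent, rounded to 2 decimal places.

-23.77%

Deflate each year: 2020 → 3138.5/1.166 = 2691.68; 2027 → 3451.3/1.682 = 2051.90.
So real GDP changed by 2051.90/2691.68 − 1 = -0.2377, i.e. -23.77%.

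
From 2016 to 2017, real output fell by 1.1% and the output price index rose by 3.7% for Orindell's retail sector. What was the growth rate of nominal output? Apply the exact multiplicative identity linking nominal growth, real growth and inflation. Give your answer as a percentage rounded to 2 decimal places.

(1 + g_nom) = (1 + g_real)(1 + π) = 0.9890 × 1.0370 = 1.02559.

2.56%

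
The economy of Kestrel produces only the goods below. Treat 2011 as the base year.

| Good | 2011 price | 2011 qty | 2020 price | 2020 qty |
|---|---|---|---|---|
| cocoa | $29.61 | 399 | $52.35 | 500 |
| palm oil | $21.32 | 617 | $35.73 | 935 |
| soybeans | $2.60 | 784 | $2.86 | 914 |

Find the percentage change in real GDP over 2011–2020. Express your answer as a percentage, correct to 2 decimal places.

Real GDP 2011 = Nominal GDP 2011 = 29.61·399 + 21.32·617 + 2.60·784 = 27007.23.
Real GDP 2020 (at 2011 prices) = 29.61·500 + 21.32·935 + 2.60·914 = 37115.60.
Real growth = 37115.60/27007.23 − 1 = 0.3743.

37.43%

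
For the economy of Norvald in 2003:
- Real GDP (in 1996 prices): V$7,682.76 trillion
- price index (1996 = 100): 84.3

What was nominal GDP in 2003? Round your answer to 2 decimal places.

Nominal GDP = Real × (price index/100) = 7682.76 × 0.843 = 6476.57.

V$6,476.57 trillion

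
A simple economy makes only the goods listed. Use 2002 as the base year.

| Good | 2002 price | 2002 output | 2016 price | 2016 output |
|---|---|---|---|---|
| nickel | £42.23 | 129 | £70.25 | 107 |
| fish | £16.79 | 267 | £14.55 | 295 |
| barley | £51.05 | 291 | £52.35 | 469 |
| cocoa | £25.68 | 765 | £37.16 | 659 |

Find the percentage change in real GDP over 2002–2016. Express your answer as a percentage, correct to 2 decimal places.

13.29%

Real GDP 2002 = Nominal GDP 2002 = 42.23·129 + 16.79·267 + 51.05·291 + 25.68·765 = 44431.35.
Real GDP 2016 (at 2002 prices) = 42.23·107 + 16.79·295 + 51.05·469 + 25.68·659 = 50337.23.
Real growth = 50337.23/44431.35 − 1 = 0.1329.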